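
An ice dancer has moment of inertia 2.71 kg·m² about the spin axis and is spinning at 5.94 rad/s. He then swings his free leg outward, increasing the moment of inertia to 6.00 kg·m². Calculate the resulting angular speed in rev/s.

Angular momentum about the spin axis is conserved since the torque about it is zero.
ω₂ = I₁ω₁ / I₂ = (2.710)(5.94 rad/s) / (6.000) = 2.683 rad/s = 0.4270 rev/s.

ω₂ ≈ 0.427 rev/s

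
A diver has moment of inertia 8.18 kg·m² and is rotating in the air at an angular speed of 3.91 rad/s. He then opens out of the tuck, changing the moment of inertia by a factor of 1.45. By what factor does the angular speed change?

ω₂/ω₁ ≈ 0.690

No external torque acts about the spin axis, so angular momentum is conserved.
I₂ = 1.45 × 8.18 = 11.86 kg·m².
ω₂/ω₁ = I₁/I₂ = 8.180 / 11.86 = 0.6897.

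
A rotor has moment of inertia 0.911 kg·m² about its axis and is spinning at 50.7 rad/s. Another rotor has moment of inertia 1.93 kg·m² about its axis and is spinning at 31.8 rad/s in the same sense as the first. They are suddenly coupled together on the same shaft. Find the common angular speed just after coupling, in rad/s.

|ω_f| ≈ 37.9 rad/s

No external torque acts about the common axis, so total angular momentum is conserved.
Taking A's sense as positive: L = (0.9110)(50.7) + (1.930)(31.8) = 107.6 kg·m²·rad/s.
Combined I = 0.9110 + 1.930 = 2.841 kg·m².
ω_f = L / I = 107.6 / 2.841 = 37.86 rad/s.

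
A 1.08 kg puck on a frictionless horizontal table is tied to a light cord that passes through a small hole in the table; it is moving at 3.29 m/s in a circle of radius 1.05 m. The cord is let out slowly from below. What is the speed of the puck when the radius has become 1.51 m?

v₂ ≈ 2.29 m/s

Central (radial) force ⇒ zero torque about the center ⇒ m v r is constant.
v₂ = v₁ r₁ / r₂ = (3.29)(1.05) / (1.51) = 2.288 m/s.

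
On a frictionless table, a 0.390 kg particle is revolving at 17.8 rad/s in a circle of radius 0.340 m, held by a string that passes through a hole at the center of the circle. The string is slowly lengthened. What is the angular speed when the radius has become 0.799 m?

The constraining force is radial, so m r² ω about the center is conserved.
ω₂ = ω₁ (r₁/r₂)² = (17.8)(0.340/0.799)² = 3.223 rad/s.

ω₂ ≈ 3.22 rad/s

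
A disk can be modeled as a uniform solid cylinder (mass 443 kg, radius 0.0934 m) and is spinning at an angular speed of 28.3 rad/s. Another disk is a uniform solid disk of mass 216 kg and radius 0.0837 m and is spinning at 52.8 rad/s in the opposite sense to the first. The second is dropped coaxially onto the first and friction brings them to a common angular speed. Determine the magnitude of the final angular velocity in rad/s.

|ω_f| ≈ 5.48 rad/s

No external torque acts about the common axis, so total angular momentum is conserved.
Moments of inertia: I_A = ½(443)(0.0934)² = 1.932 kg·m²; I_B = ½(216)(0.0837)² = 0.7566 kg·m².
Taking A's sense as positive: L = (1.932)(28.3) − (0.7566)(52.8) = 14.73 kg·m²·rad/s.
Combined I = 1.932 + 0.7566 = 2.689 kg·m².
ω_f = L / I = 14.73 / 2.689 = 5.480 rad/s.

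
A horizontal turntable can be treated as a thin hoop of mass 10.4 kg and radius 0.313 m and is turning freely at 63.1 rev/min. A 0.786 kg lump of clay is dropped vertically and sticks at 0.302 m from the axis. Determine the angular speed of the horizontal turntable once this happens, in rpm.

ω_f ≈ 59.0 rpm

No external torque acts about the axis; L_before = L_after.
I_p = (10.4)(0.313)² = 1.019 kg·m².
Added inertia Σmr² = (0.786)(0.302)² = 0.07169 kg·m²; I_f = 1.019 + 0.07169 = 1.091 kg·m².
ω_f = I_p ω_i / I_f = (1.019)(63.1) / 1.091 = 58.95 rpm.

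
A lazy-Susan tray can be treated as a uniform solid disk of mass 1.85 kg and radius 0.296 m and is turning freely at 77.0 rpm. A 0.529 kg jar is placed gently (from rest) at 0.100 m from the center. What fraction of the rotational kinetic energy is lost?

fraction ≈ 0.0613

The added mass arrives with no angular momentum about the center, and any external torque about the center is negligible, so the system's angular momentum is conserved.
I_p = ½(1.85)(0.296)² = 0.08104 kg·m².
Added inertia Σmr² = (0.529)(0.100)² = 0.005290 kg·m²; I_f = 0.08104 + 0.005290 = 0.08633 kg·m².
ω_f = I_p ω_i / I_f = (0.08104)(77.0) / 0.08633 = 72.28 rpm.
KE_i = ½(0.08104)(8.063 rad/s)² = 2.635 J; KE_f = ½(0.08633)(7.569)² = 2.473 J.
Fraction lost = 0.06127.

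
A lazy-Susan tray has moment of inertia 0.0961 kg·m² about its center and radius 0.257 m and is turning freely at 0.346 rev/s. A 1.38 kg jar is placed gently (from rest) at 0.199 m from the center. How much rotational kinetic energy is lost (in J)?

The added mass arrives with no angular momentum about the center, and any external torque about the center is negligible, so the system's angular momentum is conserved.
Added inertia Σmr² = (1.38)(0.199)² = 0.05465 kg·m²; I_f = 0.09610 + 0.05465 = 0.1507 kg·m².
ω_f = I_p ω_i / I_f = (0.09610)(0.346) / 0.1507 = 0.2206 rev/s.
KE_i = ½(0.09610)(2.174 rad/s)² = 0.2271 J; KE_f = ½(0.1507)(1.386)² = 0.1448 J.

energy lost ≈ 0.0823 J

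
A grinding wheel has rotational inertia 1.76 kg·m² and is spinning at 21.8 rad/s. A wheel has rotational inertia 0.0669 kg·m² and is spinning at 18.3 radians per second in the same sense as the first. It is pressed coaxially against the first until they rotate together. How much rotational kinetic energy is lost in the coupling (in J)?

No external torque acts about the common axis, so total angular momentum is conserved.
Taking A's sense as positive: L = (1.760)(21.8) + (0.06690)(18.3) = 39.59 kg·m²·rad/s.
Combined I = 1.760 + 0.06690 = 1.827 kg·m².
ω_f = L / I = 39.59 / 1.827 = 21.67 rad/s.
KE_i = ½ΣIω² = 429.4 J; KE_f = ½(1.827)(21.67)² = 429.0 J.

ΔKE lost ≈ 0.395 J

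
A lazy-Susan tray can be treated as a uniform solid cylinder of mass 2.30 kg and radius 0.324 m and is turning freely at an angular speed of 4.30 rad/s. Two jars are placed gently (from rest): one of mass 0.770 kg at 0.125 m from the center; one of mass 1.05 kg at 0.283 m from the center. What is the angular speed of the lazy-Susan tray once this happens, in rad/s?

The added mass arrives with no angular momentum about the center, and any external torque about the center is negligible, so the system's angular momentum is conserved.
I_p = ½(2.30)(0.324)² = 0.1207 kg·m².
Added inertia Σmr² = (0.770)(0.125)² + (1.05)(0.283)² = 0.09612 kg·m²; I_f = 0.1207 + 0.09612 = 0.2168 kg·m².
ω_f = I_p ω_i / I_f = (0.1207)(4.30) / 0.2168 = 2.394 rad/s.

ω_f ≈ 2.39 rad/s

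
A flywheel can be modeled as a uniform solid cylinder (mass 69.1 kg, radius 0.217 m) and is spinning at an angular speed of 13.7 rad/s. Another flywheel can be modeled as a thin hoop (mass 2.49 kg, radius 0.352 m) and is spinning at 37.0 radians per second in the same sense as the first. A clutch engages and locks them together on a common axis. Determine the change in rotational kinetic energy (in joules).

No external torque acts about the common axis, so total angular momentum is conserved.
Moments of inertia: I_A = ½(69.1)(0.217)² = 1.627 kg·m²; I_B = (2.49)(0.352)² = 0.3085 kg·m².
Taking A's sense as positive: L = (1.627)(13.7) + (0.3085)(37.0) = 33.70 kg·m²·rad/s.
Combined I = 1.627 + 0.3085 = 1.935 kg·m².
ω_f = L / I = 33.70 / 1.935 = 17.41 rad/s.
KE_i = ½ΣIω² = 363.9 J; KE_f = ½(1.935)(17.41)² = 293.5 J.

ΔKE ≈ -70.4 J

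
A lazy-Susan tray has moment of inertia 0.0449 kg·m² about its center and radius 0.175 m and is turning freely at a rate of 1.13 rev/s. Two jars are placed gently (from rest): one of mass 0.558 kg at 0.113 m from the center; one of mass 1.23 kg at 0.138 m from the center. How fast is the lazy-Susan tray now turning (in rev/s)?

The added mass arrives with no angular momentum about the center, and any external torque about the center is negligible, so the system's angular momentum is conserved.
Added inertia Σmr² = (0.558)(0.113)² + (1.23)(0.138)² = 0.03055 kg·m²; I_f = 0.04490 + 0.03055 = 0.07545 kg·m².
ω_f = I_p ω_i / I_f = (0.04490)(1.13) / 0.07545 = 0.6725 rev/s.

ω_f ≈ 0.672 rev/s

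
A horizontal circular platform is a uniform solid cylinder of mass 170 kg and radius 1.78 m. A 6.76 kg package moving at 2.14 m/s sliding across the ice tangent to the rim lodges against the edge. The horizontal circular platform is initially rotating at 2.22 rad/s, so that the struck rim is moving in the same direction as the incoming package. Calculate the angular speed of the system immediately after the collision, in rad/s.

About the central axle the impulsive forces during the collision are internal, so angular momentum about that axis is conserved.
I_p = ½(170)(1.78)² = 269.3 kg·m². Taking the sense of the package's angular momentum as positive, L_{package} = m v R = (6.76)(2.14)(1.78) = 25.75 kg·m²/s.
L_i = +I_p ω_p + m v R = +(269.3)(2.22) + 25.75 = 623.6 kg·m²/s.
After sticking, I_f = I_p + m R² = 269.3 + (6.76)(1.78)² = 290.7 kg·m².
ω_f = L_i / I_f = 623.6 / 290.7 = 2.145 rad/s.

|ω_f| ≈ 2.15 rad/s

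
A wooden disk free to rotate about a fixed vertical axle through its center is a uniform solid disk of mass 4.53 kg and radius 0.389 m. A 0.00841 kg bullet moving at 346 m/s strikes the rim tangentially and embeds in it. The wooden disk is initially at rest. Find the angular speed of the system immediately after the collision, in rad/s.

The axle reaction passes through the axle and exerts no torque about it; angular momentum about the axle is conserved through the impact.
I_p = ½(4.53)(0.389)² = 0.3427 kg·m². Taking the sense of the bullet's angular momentum as positive, L_{bullet} = m v R = (0.00841)(346)(0.389) = 1.132 kg·m²/s.
L_i = 0 + 1.132 = 1.132 kg·m²/s.
After sticking, I_f = I_p + m R² = 0.3427 + (0.00841)(0.389)² = 0.3440 kg·m².
ω_f = L_i / I_f = 1.132 / 0.3440 = 3.290 rad/s.

|ω_f| ≈ 3.29 rad/s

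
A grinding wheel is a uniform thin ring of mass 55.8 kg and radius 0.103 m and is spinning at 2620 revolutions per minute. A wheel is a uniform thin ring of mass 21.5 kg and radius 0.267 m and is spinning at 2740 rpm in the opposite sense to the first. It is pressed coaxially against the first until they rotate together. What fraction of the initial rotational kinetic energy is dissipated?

fraction ≈ 0.788

No external torque acts about the common axis, so total angular momentum is conserved.
Moments of inertia: I_A = (55.8)(0.103)² = 0.5920 kg·m²; I_B = (21.5)(0.267)² = 1.533 kg·m².
Taking A's sense as positive: L = (0.5920)(2620) − (1.533)(2740) = -2649 kg·m²·rpm.
Combined I = 0.5920 + 1.533 = 2.125 kg·m².
ω_f = L / I = -2649 / 2.125 = -1247 rpm.
KE_i = ½ΣIω² = 85380 J; KE_f = ½(2.125)(130.5)² = 18100 J.
Fraction dissipated = (KE_i − KE_f)/KE_i = 0.7879.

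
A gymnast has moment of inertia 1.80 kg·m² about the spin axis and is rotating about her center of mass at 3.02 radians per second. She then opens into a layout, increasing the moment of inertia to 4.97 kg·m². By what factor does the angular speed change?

With no external torque about the axis, L is conserved: I₁ω₁ = I₂ω₂.
ω₂/ω₁ = I₁/I₂ = 1.800 / 4.970 = 0.3622.

ω₂/ω₁ ≈ 0.362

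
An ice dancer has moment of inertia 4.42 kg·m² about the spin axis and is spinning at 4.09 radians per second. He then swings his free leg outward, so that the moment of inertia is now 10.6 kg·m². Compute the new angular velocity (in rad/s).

Angular momentum about the spin axis is conserved since the torque about it is zero.
ω₂ = I₁ω₁ / I₂ = (4.420)(4.09 rad/s) / (10.60) = 1.705 rad/s.

ω₂ ≈ 1.71 rad/s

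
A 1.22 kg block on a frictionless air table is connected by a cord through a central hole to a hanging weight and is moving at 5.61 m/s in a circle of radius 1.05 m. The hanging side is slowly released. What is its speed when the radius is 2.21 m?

The only horizontal force on the mass is along the cord (radial), so it exerts no torque about the hole and angular momentum m v r is conserved.
v₂ = v₁ r₁ / r₂ = (5.61)(1.05) / (2.21) = 2.665 m/s.

v₂ ≈ 2.67 m/s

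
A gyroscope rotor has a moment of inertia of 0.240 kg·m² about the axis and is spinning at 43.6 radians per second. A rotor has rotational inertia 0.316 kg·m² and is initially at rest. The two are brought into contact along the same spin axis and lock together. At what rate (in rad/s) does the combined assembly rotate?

The coupling torques are internal; angular momentum about the shared axis is conserved.
Taking A's sense as positive: L = (0.2400)(43.6) = 10.46 kg·m²·rad/s.
Combined I = 0.2400 + 0.3160 = 0.5560 kg·m².
ω_f = L / I = 10.46 / 0.5560 = 18.82 rad/s.

|ω_f| ≈ 18.8 rad/s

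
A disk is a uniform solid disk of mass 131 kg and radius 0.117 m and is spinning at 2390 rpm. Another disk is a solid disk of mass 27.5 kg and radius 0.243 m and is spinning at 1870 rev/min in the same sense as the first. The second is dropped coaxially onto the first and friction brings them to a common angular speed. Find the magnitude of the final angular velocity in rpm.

|ω_f| ≈ 2140 rpm

No external torque acts about the common axis, so total angular momentum is conserved.
Moments of inertia: I_A = ½(131)(0.117)² = 0.8966 kg·m²; I_B = ½(27.5)(0.243)² = 0.8119 kg·m².
Taking A's sense as positive: L = (0.8966)(2390) + (0.8119)(1870) = 3661 kg·m²·rpm.
Combined I = 0.8966 + 0.8119 = 1.709 kg·m².
ω_f = L / I = 3661 / 1.709 = 2143 rpm.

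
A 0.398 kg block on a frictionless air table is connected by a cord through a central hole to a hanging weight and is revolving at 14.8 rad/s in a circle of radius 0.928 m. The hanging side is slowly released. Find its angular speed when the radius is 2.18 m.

ω₂ ≈ 2.68 rad/s

No torque about the axis ⇒ m r₁² ω₁ = m r₂² ω₂.
ω₂ = ω₁ (r₁/r₂)² = (14.8)(0.928/2.18)² = 2.682 rad/s.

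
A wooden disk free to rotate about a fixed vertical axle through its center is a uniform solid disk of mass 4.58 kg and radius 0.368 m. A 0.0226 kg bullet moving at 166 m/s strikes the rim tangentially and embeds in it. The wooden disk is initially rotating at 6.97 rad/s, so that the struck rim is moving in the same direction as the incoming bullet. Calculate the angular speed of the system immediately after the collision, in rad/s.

|ω_f| ≈ 11.3 rad/s

The axle reaction passes through the axle and exerts no torque about it; angular momentum about the axle is conserved through the impact.
I_p = ½(4.58)(0.368)² = 0.3101 kg·m². Taking the sense of the bullet's angular momentum as positive, L_{bullet} = m v R = (0.0226)(166)(0.368) = 1.381 kg·m²/s.
L_i = +I_p ω_p + m v R = +(0.3101)(6.97) + 1.381 = 3.542 kg·m²/s.
After sticking, I_f = I_p + m R² = 0.3101 + (0.0226)(0.368)² = 0.3132 kg·m².
ω_f = L_i / I_f = 3.542 / 0.3132 = 11.31 rad/s.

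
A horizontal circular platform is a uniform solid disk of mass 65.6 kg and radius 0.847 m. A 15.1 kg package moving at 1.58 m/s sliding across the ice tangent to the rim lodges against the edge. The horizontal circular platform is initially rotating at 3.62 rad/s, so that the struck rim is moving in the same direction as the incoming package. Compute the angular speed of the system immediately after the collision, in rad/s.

|ω_f| ≈ 3.07 rad/s

About the central axle the impulsive forces during the collision are internal, so angular momentum about that axis is conserved.
I_p = ½(65.6)(0.847)² = 23.53 kg·m². Taking the sense of the package's angular momentum as positive, L_{package} = m v R = (15.1)(1.58)(0.847) = 20.21 kg·m²/s.
L_i = +I_p ω_p + m v R = +(23.53)(3.62) + 20.21 = 105.4 kg·m²/s.
After sticking, I_f = I_p + m R² = 23.53 + (15.1)(0.847)² = 34.36 kg·m².
ω_f = L_i / I_f = 105.4 / 34.36 = 3.067 rad/s.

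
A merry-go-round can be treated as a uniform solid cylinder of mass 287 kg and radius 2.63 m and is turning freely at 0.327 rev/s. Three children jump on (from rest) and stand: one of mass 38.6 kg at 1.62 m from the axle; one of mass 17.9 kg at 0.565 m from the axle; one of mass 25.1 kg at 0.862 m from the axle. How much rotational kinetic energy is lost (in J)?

The added mass arrives with no angular momentum about the axle, and any external torque about the axle is negligible, so the system's angular momentum is conserved.
I_p = ½(287)(2.63)² = 992.6 kg·m².
Added inertia Σmr² = (38.6)(1.62)² + (17.9)(0.565)² + (25.1)(0.862)² = 125.7 kg·m²; I_f = 992.6 + 125.7 = 1118 kg·m².
ω_f = I_p ω_i / I_f = (992.6)(0.327) / 1118 = 0.2903 rev/s.
KE_i = ½(992.6)(2.055 rad/s)² = 2095 J; KE_f = ½(1118)(1.824)² = 1860 J.

energy lost ≈ 235 J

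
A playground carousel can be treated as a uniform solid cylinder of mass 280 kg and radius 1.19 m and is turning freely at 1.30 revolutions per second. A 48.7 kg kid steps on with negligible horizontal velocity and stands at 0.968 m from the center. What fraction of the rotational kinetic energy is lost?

No external torque acts about the center; L_before = L_after.
I_p = ½(280)(1.19)² = 198.3 kg·m².
Added inertia Σmr² = (48.7)(0.968)² = 45.63 kg·m²; I_f = 198.3 + 45.63 = 243.9 kg·m².
ω_f = I_p ω_i / I_f = (198.3)(1.30) / 243.9 = 1.057 rev/s.
KE_i = ½(198.3)(8.168 rad/s)² = 6614 J; KE_f = ½(243.9)(6.640)² = 5376 J.
Fraction lost = 0.1871.

fraction ≈ 0.187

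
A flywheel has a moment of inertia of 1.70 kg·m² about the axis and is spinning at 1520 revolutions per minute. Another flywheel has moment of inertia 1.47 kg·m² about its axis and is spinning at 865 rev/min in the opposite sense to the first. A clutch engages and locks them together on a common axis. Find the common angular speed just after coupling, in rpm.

|ω_f| ≈ 414 rpm

No external torque acts about the common axis, so total angular momentum is conserved.
Taking A's sense as positive: L = (1.700)(1520) − (1.470)(865) = 1312 kg·m²·rpm.
Combined I = 1.700 + 1.470 = 3.170 kg·m².
ω_f = L / I = 1312 / 3.170 = 414.0 rpm.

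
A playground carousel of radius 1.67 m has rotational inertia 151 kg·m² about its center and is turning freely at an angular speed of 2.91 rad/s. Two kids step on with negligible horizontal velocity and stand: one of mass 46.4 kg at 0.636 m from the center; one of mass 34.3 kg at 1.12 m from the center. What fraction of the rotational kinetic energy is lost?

The added mass arrives with no angular momentum about the center, and any external torque about the center is negligible, so the system's angular momentum is conserved.
Added inertia Σmr² = (46.4)(0.636)² + (34.3)(1.12)² = 61.79 kg·m²; I_f = 151.0 + 61.79 = 212.8 kg·m².
ω_f = I_p ω_i / I_f = (151.0)(2.91) / 212.8 = 2.065 rad/s.
KE_i = ½(151.0)(2.910 rad/s)² = 639.3 J; KE_f = ½(212.8)(2.065)² = 453.7 J.
Fraction lost = 0.2904.

fraction ≈ 0.290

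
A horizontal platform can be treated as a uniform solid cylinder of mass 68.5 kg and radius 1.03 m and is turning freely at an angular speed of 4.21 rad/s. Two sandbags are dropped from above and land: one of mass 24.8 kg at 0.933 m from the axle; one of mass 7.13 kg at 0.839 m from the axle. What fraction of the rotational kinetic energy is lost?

fraction ≈ 0.423

No external torque acts about the axle; L_before = L_after.
I_p = ½(68.5)(1.03)² = 36.34 kg·m².
Added inertia Σmr² = (24.8)(0.933)² + (7.13)(0.839)² = 26.61 kg·m²; I_f = 36.34 + 26.61 = 62.94 kg·m².
ω_f = I_p ω_i / I_f = (36.34)(4.21) / 62.94 = 2.430 rad/s.
KE_i = ½(36.34)(4.210 rad/s)² = 322.0 J; KE_f = ½(62.94)(2.430)² = 185.9 J.
Fraction lost = 0.4227.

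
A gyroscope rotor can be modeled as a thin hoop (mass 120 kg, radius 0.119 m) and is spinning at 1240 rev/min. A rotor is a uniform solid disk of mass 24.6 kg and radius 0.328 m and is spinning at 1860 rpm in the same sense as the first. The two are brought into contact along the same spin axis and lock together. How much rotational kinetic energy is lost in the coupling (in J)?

ΔKE lost ≈ 1570 J

No external torque acts about the common axis, so total angular momentum is conserved.
Moments of inertia: I_A = (120)(0.119)² = 1.699 kg·m²; I_B = ½(24.6)(0.328)² = 1.323 kg·m².
Taking A's sense as positive: L = (1.699)(1240) + (1.323)(1860) = 4568 kg·m²·rpm.
Combined I = 1.699 + 1.323 = 3.023 kg·m².
ω_f = L / I = 4568 / 3.023 = 1511 rpm.
KE_i = ½ΣIω² = 39430 J; KE_f = ½(3.023)(158.3)² = 37860 J.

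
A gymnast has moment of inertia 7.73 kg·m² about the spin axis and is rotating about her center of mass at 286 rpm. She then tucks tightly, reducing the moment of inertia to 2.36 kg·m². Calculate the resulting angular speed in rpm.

ω₂ ≈ 937 rpm

No external torque acts about the spin axis, so angular momentum is conserved.
ω₂ = I₁ω₁ / I₂ = (7.730)(286 rpm) / (2.360) = 936.8 rpm.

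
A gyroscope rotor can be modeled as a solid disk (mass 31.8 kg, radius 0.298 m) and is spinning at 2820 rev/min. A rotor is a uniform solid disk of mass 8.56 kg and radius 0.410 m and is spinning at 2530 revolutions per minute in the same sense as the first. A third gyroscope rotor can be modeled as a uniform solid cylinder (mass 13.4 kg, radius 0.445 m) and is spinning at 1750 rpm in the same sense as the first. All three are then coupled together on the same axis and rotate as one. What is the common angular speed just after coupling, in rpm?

No external torque acts about the common axis, so total angular momentum is conserved.
Moments of inertia: I_A = ½(31.8)(0.298)² = 1.412 kg·m²; I_B = ½(8.56)(0.410)² = 0.7195 kg·m²; I_C = ½(13.4)(0.445)² = 1.327 kg·m².
Taking A's sense as positive: L = (1.412)(2820) + (0.7195)(2530) + (1.327)(1750) = 8124 kg·m²·rpm.
Combined I = 1.412 + 0.7195 + 1.327 = 3.458 kg·m².
ω_f = L / I = 8124 / 3.458 = 2349 rpm.

|ω_f| ≈ 2350 rpm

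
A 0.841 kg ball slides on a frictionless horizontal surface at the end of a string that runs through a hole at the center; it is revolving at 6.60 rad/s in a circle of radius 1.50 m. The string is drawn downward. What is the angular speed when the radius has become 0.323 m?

ω₂ ≈ 142 rad/s

No torque about the axis ⇒ m r₁² ω₁ = m r₂² ω₂.
ω₂ = ω₁ (r₁/r₂)² = (6.60)(1.50/0.323)² = 142.3 rad/s.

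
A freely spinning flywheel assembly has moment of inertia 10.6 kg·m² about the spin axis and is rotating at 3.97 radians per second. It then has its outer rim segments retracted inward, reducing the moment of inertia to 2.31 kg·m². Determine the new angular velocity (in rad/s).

ω₂ ≈ 18.2 rad/s

With no external torque about the axis, L is conserved: I₁ω₁ = I₂ω₂.
ω₂ = I₁ω₁ / I₂ = (10.60)(3.97 rad/s) / (2.310) = 18.22 rad/s.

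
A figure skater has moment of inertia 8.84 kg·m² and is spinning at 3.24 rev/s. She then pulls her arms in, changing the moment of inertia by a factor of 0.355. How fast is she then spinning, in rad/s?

With no external torque about the axis, L is conserved: I₁ω₁ = I₂ω₂.
I₂ = 0.355 × 8.84 = 3.138 kg·m².
ω₂ = I₁ω₁ / I₂ = (8.840)(3.24 rev/s) / (3.138) = 9.127 rev/s = 57.35 rad/s.

ω₂ ≈ 57.3 rad/s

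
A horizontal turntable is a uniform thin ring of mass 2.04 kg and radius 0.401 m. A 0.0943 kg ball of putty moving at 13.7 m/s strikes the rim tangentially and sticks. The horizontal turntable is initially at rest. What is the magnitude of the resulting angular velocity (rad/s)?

|ω_f| ≈ 1.51 rad/s

The axle reaction passes through the axle and exerts no torque about it; angular momentum about the axle is conserved through the impact.
I_p = (2.04)(0.401)² = 0.3280 kg·m². Taking the sense of the ball of putty's angular momentum as positive, L_{ball} = m v R = (0.0943)(13.7)(0.401) = 0.5181 kg·m²/s.
L_i = 0 + 0.5181 = 0.5181 kg·m²/s.
After sticking, I_f = I_p + m R² = 0.3280 + (0.0943)(0.401)² = 0.3432 kg·m².
ω_f = L_i / I_f = 0.5181 / 0.3432 = 1.509 rad/s.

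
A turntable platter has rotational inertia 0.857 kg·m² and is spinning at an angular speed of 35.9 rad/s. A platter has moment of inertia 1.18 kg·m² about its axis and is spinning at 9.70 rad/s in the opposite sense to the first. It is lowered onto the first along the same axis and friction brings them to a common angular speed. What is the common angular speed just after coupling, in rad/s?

No external torque acts about the common axis, so total angular momentum is conserved.
Taking A's sense as positive: L = (0.8570)(35.9) − (1.180)(9.70) = 19.32 kg·m²·rad/s.
Combined I = 0.8570 + 1.180 = 2.037 kg·m².
ω_f = L / I = 19.32 / 2.037 = 9.485 rad/s.

|ω_f| ≈ 9.48 rad/s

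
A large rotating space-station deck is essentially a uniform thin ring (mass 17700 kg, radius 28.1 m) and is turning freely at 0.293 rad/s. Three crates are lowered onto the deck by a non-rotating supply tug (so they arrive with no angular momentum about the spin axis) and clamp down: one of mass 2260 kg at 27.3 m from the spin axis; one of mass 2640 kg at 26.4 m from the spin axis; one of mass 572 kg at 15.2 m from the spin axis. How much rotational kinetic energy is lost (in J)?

energy lost ≈ 1.24e+05 J

The added mass arrives with no angular momentum about the spin axis, and any external torque about the spin axis is negligible, so the system's angular momentum is conserved.
I_p = (17700)(28.1)² = 1.398e+07 kg·m².
Added inertia Σmr² = (2260)(27.3)² + (2640)(26.4)² + (572)(15.2)² = 3.656e+06 kg·m²; I_f = 1.398e+07 + 3.656e+06 = 1.763e+07 kg·m².
ω_f = I_p ω_i / I_f = (1.398e+07)(0.293) / 1.763e+07 = 0.2322 rad/s.
KE_i = ½(1.398e+07)(0.2930 rad/s)² = 5.999e+05 J; KE_f = ½(1.763e+07)(0.2322)² = 4.755e+05 J.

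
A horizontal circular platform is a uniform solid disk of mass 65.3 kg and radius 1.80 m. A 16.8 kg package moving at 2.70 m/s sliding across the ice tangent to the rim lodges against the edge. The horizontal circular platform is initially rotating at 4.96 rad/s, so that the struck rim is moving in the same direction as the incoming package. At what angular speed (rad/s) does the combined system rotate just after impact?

|ω_f| ≈ 3.78 rad/s

The axle reaction passes through the central axle and exerts no torque about it; angular momentum about the central axle is conserved through the impact.
I_p = ½(65.3)(1.80)² = 105.8 kg·m². Taking the sense of the package's angular momentum as positive, L_{package} = m v R = (16.8)(2.70)(1.80) = 81.65 kg·m²/s.
L_i = +I_p ω_p + m v R = +(105.8)(4.96) + 81.65 = 606.3 kg·m²/s.
After sticking, I_f = I_p + m R² = 105.8 + (16.8)(1.80)² = 160.2 kg·m².
ω_f = L_i / I_f = 606.3 / 160.2 = 3.785 rad/s.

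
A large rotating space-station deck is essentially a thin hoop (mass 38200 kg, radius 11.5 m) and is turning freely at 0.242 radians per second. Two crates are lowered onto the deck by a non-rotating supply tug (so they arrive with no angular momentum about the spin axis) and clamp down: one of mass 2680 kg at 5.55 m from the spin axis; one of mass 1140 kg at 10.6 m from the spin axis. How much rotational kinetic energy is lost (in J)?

No external torque acts about the spin axis; L_before = L_after.
I_p = (38200)(11.5)² = 5.052e+06 kg·m².
Added inertia Σmr² = (2680)(5.55)² + (1140)(10.6)² = 2.106e+05 kg·m²; I_f = 5.052e+06 + 2.106e+05 = 5.263e+06 kg·m².
ω_f = I_p ω_i / I_f = (5.052e+06)(0.242) / 5.263e+06 = 0.2323 rad/s.
KE_i = ½(5.052e+06)(0.2420 rad/s)² = 1.479e+05 J; KE_f = ½(5.263e+06)(0.2323)² = 1.420e+05 J.

energy lost ≈ 5920 J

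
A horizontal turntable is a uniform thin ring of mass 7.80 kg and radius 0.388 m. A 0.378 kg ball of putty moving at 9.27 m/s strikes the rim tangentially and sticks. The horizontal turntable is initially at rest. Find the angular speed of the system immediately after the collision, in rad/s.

|ω_f| ≈ 1.10 rad/s

About the axle the impulsive forces during the collision are internal, so angular momentum about that axis is conserved.
I_p = (7.80)(0.388)² = 1.174 kg·m². Taking the sense of the ball of putty's angular momentum as positive, L_{ball} = m v R = (0.378)(9.27)(0.388) = 1.360 kg·m²/s.
L_i = 0 + 1.360 = 1.360 kg·m²/s.
After sticking, I_f = I_p + m R² = 1.174 + (0.378)(0.388)² = 1.231 kg·m².
ω_f = L_i / I_f = 1.360 / 1.231 = 1.104 rad/s.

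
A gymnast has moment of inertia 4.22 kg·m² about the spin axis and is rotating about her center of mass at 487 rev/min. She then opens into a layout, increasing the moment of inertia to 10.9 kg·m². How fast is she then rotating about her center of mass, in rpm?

With no external torque about the axis, L is conserved: I₁ω₁ = I₂ω₂.
ω₂ = I₁ω₁ / I₂ = (4.220)(487 rpm) / (10.90) = 188.5 rpm.

ω₂ ≈ 189 rpm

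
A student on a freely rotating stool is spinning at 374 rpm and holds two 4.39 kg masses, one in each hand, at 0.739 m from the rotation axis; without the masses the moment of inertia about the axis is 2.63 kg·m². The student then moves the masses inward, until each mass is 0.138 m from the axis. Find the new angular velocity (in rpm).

No external torque acts about the spin axis, so angular momentum is conserved.
I₁ = 2.63 + 2(4.39)(0.739)² = 7.425 kg·m²; I₂ = 2.63 + 2(4.39)(0.138)² = 2.797 kg·m².
ω₂ = I₁ω₁ / I₂ = (7.425)(374 rpm) / (2.797) = 992.8 rpm.

ω₂ ≈ 993 rpm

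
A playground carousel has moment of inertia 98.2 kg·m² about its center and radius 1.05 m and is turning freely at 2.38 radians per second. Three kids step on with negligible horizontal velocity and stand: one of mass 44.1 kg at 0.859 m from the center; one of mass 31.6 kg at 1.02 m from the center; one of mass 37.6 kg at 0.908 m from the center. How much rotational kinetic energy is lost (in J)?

energy lost ≈ 138 J

The added mass arrives with no angular momentum about the center, and any external torque about the center is negligible, so the system's angular momentum is conserved.
Added inertia Σmr² = (44.1)(0.859)² + (31.6)(1.02)² + (37.6)(0.908)² = 96.42 kg·m²; I_f = 98.20 + 96.42 = 194.6 kg·m².
ω_f = I_p ω_i / I_f = (98.20)(2.38) / 194.6 = 1.201 rad/s.
KE_i = ½(98.20)(2.380 rad/s)² = 278.1 J; KE_f = ½(194.6)(1.201)² = 140.3 J.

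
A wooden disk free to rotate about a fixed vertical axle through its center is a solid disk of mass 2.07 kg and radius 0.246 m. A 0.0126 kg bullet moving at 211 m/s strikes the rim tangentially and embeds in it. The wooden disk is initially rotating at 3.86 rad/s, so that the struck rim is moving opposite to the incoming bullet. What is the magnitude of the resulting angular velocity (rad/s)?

|ω_f| ≈ 6.50 rad/s

The axle reaction passes through the axle and exerts no torque about it; angular momentum about the axle is conserved through the impact.
I_p = ½(2.07)(0.246)² = 0.06263 kg·m². Taking the sense of the bullet's angular momentum as positive, L_{bullet} = m v R = (0.0126)(211)(0.246) = 0.6540 kg·m²/s.
L_i = −I_p ω_p + m v R = −(0.06263)(3.86) + 0.6540 = 0.4122 kg·m²/s.
After sticking, I_f = I_p + m R² = 0.06263 + (0.0126)(0.246)² = 0.06340 kg·m².
ω_f = L_i / I_f = 0.4122 / 0.06340 = 6.503 rad/s.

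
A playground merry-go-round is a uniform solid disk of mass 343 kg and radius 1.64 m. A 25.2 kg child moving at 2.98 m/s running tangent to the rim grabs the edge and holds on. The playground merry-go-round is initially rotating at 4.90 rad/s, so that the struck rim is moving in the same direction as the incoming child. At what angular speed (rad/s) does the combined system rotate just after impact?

The axle reaction passes through the axle and exerts no torque about it; angular momentum about the axle is conserved through the impact.
I_p = ½(343)(1.64)² = 461.3 kg·m². Taking the sense of the child's angular momentum as positive, L_{child} = m v R = (25.2)(2.98)(1.64) = 123.2 kg·m²/s.
L_i = +I_p ω_p + m v R = +(461.3)(4.90) + 123.2 = 2383 kg·m²/s.
After sticking, I_f = I_p + m R² = 461.3 + (25.2)(1.64)² = 529.0 kg·m².
ω_f = L_i / I_f = 2383 / 529.0 = 4.505 rad/s.

|ω_f| ≈ 4.51 rad/s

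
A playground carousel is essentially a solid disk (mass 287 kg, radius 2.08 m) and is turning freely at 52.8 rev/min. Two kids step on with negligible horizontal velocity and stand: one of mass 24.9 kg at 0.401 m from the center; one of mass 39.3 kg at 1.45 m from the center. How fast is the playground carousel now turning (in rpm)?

ω_f ≈ 46.3 rpm

The added mass arrives with no angular momentum about the center, and any external torque about the center is negligible, so the system's angular momentum is conserved.
I_p = ½(287)(2.08)² = 620.8 kg·m².
Added inertia Σmr² = (24.9)(0.401)² + (39.3)(1.45)² = 86.63 kg·m²; I_f = 620.8 + 86.63 = 707.5 kg·m².
ω_f = I_p ω_i / I_f = (620.8)(52.8) / 707.5 = 46.33 rpm.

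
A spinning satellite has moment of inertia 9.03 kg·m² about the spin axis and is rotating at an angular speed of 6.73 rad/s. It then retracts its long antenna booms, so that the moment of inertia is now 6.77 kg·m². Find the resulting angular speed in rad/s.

ω₂ ≈ 8.98 rad/s

No external torque acts about the spin axis, so angular momentum is conserved.
ω₂ = I₁ω₁ / I₂ = (9.030)(6.73 rad/s) / (6.770) = 8.977 rad/s.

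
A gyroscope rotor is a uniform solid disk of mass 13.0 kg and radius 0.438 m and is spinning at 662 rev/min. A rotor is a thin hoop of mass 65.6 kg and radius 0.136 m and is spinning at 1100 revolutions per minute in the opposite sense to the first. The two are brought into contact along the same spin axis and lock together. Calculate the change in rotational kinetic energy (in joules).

The coupling torques are internal; angular momentum about the shared axis is conserved.
Moments of inertia: I_A = ½(13.0)(0.438)² = 1.247 kg·m²; I_B = (65.6)(0.136)² = 1.213 kg·m².
Taking A's sense as positive: L = (1.247)(662) − (1.213)(1100) = -509.2 kg·m²·rpm.
Combined I = 1.247 + 1.213 = 2.460 kg·m².
ω_f = L / I = -509.2 / 2.460 = -207.0 rpm.
KE_i = ½ΣIω² = 11050 J; KE_f = ½(2.460)(21.67)² = 577.8 J.

ΔKE ≈ -10500 J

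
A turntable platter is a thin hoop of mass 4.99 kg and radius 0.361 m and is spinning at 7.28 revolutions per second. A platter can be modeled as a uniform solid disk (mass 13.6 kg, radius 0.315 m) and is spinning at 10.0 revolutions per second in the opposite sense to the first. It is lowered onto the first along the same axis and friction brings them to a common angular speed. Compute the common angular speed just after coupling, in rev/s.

The coupling torques are internal; angular momentum about the shared axis is conserved.
Moments of inertia: I_A = (4.99)(0.361)² = 0.6503 kg·m²; I_B = ½(13.6)(0.315)² = 0.6747 kg·m².
Taking A's sense as positive: L = (0.6503)(7.28) − (0.6747)(10.0) = -2.013 kg·m²·rev/s.
Combined I = 0.6503 + 0.6747 = 1.325 kg·m².
ω_f = L / I = -2.013 / 1.325 = -1.519 rev/s.

|ω_f| ≈ 1.52 rev/s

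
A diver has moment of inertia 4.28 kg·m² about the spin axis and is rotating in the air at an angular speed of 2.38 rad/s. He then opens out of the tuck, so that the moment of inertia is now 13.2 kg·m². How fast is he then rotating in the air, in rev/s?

ω₂ ≈ 0.123 rev/s

Angular momentum about the spin axis is conserved since the torque about it is zero.
ω₂ = I₁ω₁ / I₂ = (4.280)(2.38 rad/s) / (13.20) = 0.7717 rad/s = 0.1228 rev/s.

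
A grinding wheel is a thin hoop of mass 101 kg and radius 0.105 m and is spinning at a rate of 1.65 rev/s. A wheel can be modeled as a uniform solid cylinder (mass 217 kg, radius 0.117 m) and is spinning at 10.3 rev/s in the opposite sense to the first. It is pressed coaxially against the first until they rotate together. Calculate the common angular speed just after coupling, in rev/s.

|ω_f| ≈ 5.18 rev/s

The coupling torques are internal; angular momentum about the shared axis is conserved.
Moments of inertia: I_A = (101)(0.105)² = 1.114 kg·m²; I_B = ½(217)(0.117)² = 1.485 kg·m².
Taking A's sense as positive: L = (1.114)(1.65) − (1.485)(10.3) = -13.46 kg·m²·rev/s.
Combined I = 1.114 + 1.485 = 2.599 kg·m².
ω_f = L / I = -13.46 / 2.599 = -5.180 rev/s.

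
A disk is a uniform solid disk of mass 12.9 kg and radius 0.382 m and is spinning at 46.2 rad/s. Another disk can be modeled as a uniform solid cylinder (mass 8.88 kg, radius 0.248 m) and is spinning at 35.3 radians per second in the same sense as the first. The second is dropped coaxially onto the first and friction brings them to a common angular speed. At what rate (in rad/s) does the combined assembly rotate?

The coupling torques are internal; angular momentum about the shared axis is conserved.
Moments of inertia: I_A = ½(12.9)(0.382)² = 0.9412 kg·m²; I_B = ½(8.88)(0.248)² = 0.2731 kg·m².
Taking A's sense as positive: L = (0.9412)(46.2) + (0.2731)(35.3) = 53.12 kg·m²·rad/s.
Combined I = 0.9412 + 0.2731 = 1.214 kg·m².
ω_f = L / I = 53.12 / 1.214 = 43.75 rad/s.

|ω_f| ≈ 43.7 rad/s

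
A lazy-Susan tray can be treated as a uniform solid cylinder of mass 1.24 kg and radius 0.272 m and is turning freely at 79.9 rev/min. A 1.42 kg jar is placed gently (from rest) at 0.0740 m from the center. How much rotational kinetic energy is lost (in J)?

The added mass arrives with no angular momentum about the center, and any external torque about the center is negligible, so the system's angular momentum is conserved.
I_p = ½(1.24)(0.272)² = 0.04587 kg·m².
Added inertia Σmr² = (1.42)(0.0740)² = 0.007776 kg·m²; I_f = 0.04587 + 0.007776 = 0.05365 kg·m².
ω_f = I_p ω_i / I_f = (0.04587)(79.9) / 0.05365 = 68.32 rpm.
KE_i = ½(0.04587)(8.367 rad/s)² = 1.606 J; KE_f = ½(0.05365)(7.154)² = 1.373 J.

energy lost ≈ 0.233 J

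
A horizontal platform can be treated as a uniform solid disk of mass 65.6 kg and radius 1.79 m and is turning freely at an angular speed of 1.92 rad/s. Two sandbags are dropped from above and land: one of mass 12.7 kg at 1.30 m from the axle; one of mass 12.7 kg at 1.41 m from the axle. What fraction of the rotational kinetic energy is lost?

No external torque acts about the axle; L_before = L_after.
I_p = ½(65.6)(1.79)² = 105.1 kg·m².
Added inertia Σmr² = (12.7)(1.30)² + (12.7)(1.41)² = 46.71 kg·m²; I_f = 105.1 + 46.71 = 151.8 kg·m².
ω_f = I_p ω_i / I_f = (105.1)(1.92) / 151.8 = 1.329 rad/s.
KE_i = ½(105.1)(1.920 rad/s)² = 193.7 J; KE_f = ½(151.8)(1.329)² = 134.1 J.
Fraction lost = 0.3077.

fraction ≈ 0.308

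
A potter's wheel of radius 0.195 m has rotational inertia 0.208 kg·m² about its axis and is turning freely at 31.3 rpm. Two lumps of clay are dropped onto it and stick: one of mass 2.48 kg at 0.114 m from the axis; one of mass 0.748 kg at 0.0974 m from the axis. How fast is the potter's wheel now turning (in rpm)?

ω_f ≈ 26.3 rpm

The added mass arrives with no angular momentum about the axis, and any external torque about the axis is negligible, so the system's angular momentum is conserved.
Added inertia Σmr² = (2.48)(0.114)² + (0.748)(0.0974)² = 0.03933 kg·m²; I_f = 0.2080 + 0.03933 = 0.2473 kg·m².
ω_f = I_p ω_i / I_f = (0.2080)(31.3) / 0.2473 = 26.32 rpm.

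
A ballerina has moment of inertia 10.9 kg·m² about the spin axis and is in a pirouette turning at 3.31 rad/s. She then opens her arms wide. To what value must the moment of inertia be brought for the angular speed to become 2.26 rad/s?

I₂ ≈ 16.0 kg·m²

No external torque acts about the spin axis, so angular momentum is conserved.
I₂ = I₁ω₁ / ω₂ = (10.9)(3.31) / (2.26) = 15.96 kg·m².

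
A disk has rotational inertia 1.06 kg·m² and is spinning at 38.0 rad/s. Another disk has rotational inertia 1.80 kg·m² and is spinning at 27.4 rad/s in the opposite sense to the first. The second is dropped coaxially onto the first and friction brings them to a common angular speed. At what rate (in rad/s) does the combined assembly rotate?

The coupling torques are internal; angular momentum about the shared axis is conserved.
Taking A's sense as positive: L = (1.060)(38.0) − (1.800)(27.4) = -9.040 kg·m²·rad/s.
Combined I = 1.060 + 1.800 = 2.860 kg·m².
ω_f = L / I = -9.040 / 2.860 = -3.161 rad/s.

|ω_f| ≈ 3.16 rad/s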